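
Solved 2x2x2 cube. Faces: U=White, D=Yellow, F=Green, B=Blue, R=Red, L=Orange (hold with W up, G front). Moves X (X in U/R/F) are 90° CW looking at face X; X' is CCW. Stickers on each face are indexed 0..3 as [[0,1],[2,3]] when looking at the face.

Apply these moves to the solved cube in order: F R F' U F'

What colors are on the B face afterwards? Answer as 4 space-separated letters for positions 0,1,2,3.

Answer: O G W B

Derivation:
After move 1 (F): F=GGGG U=WWOO R=WRWR D=RRYY L=OYOY
After move 2 (R): R=WWRR U=WGOG F=GRGY D=RBYB B=OBWB
After move 3 (F'): F=RYGG U=WGWR R=BWRR D=YYYB L=OGOO
After move 4 (U): U=WWRG F=BWGG R=OBRR B=OGWB L=RYOO
After move 5 (F'): F=WGBG U=WWOR R=YBYR D=YOYB L=RGOR
Query: B face = OGWB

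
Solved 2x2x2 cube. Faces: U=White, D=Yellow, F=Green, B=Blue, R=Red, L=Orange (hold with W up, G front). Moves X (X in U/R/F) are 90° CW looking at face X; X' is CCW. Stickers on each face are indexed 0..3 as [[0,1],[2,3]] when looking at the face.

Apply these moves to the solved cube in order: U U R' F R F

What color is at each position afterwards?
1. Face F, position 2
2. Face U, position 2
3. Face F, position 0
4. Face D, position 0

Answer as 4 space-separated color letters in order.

After move 1 (U): U=WWWW F=RRGG R=BBRR B=OOBB L=GGOO
After move 2 (U): U=WWWW F=BBGG R=OORR B=GGBB L=RROO
After move 3 (R'): R=OROR U=WBWG F=BWGW D=YBYG B=YGYB
After move 4 (F): F=GBWW U=WBOR R=WRGR D=OOYG L=RYOB
After move 5 (R): R=GWRR U=WBOW F=GOWG D=OYYY B=RGBB
After move 6 (F): F=WGGO U=WBBY R=OWWR D=RGYY L=ROOY
Query 1: F[2] = G
Query 2: U[2] = B
Query 3: F[0] = W
Query 4: D[0] = R

Answer: G B W R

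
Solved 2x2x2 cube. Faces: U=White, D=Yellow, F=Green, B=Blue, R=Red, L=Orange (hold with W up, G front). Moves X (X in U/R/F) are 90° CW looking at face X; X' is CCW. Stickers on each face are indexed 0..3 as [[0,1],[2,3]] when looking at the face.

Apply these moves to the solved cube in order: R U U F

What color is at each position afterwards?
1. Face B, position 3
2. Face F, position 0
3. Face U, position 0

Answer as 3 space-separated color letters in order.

After move 1 (R): R=RRRR U=WGWG F=GYGY D=YBYB B=WBWB
After move 2 (U): U=WWGG F=RRGY R=WBRR B=OOWB L=GYOO
After move 3 (U): U=GWGW F=WBGY R=OORR B=GYWB L=RROO
After move 4 (F): F=GWYB U=GWOR R=GOWR D=ROYB L=RYOB
Query 1: B[3] = B
Query 2: F[0] = G
Query 3: U[0] = G

Answer: B G G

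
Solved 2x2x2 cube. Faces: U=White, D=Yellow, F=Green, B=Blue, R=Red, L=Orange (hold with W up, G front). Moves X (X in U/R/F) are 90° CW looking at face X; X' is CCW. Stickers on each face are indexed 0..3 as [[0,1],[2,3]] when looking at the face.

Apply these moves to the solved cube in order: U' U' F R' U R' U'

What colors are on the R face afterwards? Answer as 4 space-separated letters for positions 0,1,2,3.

Answer: O W Y W

Derivation:
After move 1 (U'): U=WWWW F=OOGG R=GGRR B=RRBB L=BBOO
After move 2 (U'): U=WWWW F=BBGG R=OORR B=GGBB L=RROO
After move 3 (F): F=GBGB U=WWOR R=WOWR D=ROYY L=RYOY
After move 4 (R'): R=ORWW U=WBOG F=GWGR D=RBYB B=YGOB
After move 5 (U): U=OWGB F=ORGR R=YGWW B=RYOB L=GWOY
After move 6 (R'): R=GWYW U=OOGR F=OWGB D=RRYR B=BYBB
After move 7 (U'): U=OROG F=GWGB R=OWYW B=GWBB L=BYOY
Query: R face = OWYW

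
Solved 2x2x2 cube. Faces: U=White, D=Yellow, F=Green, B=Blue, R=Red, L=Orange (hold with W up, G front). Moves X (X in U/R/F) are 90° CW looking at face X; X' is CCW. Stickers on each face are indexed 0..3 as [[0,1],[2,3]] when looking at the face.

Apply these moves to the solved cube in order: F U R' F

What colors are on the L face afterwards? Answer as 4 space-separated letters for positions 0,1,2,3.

Answer: G R O R

Derivation:
After move 1 (F): F=GGGG U=WWOO R=WRWR D=RRYY L=OYOY
After move 2 (U): U=OWOW F=WRGG R=BBWR B=OYBB L=GGOY
After move 3 (R'): R=BRBW U=OBOO F=WWGW D=RRYG B=YYRB
After move 4 (F): F=GWWW U=OBYG R=OROW D=BBYG L=GROR
Query: L face = GROR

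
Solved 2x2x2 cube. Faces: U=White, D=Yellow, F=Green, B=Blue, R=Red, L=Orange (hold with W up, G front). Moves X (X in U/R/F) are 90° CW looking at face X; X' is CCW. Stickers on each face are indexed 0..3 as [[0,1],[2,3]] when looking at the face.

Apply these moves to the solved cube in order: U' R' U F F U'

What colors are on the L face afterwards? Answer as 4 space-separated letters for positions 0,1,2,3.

After move 1 (U'): U=WWWW F=OOGG R=GGRR B=RRBB L=BBOO
After move 2 (R'): R=GRGR U=WBWR F=OWGW D=YOYG B=YRYB
After move 3 (U): U=WWRB F=GRGW R=YRGR B=BBYB L=OWOO
After move 4 (F): F=GGWR U=WWOW R=RRBR D=GYYG L=OYOO
After move 5 (F): F=WGRG U=WWOY R=ORWR D=BRYG L=OGOY
After move 6 (U'): U=WYWO F=OGRG R=WGWR B=ORYB L=BBOY
Query: L face = BBOY

Answer: B B O Y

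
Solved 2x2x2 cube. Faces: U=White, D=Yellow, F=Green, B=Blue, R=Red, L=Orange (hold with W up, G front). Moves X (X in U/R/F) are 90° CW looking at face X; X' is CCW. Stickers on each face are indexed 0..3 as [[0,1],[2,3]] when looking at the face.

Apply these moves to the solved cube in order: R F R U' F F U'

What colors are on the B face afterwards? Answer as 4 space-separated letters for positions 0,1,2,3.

Answer: B R G B

Derivation:
After move 1 (R): R=RRRR U=WGWG F=GYGY D=YBYB B=WBWB
After move 2 (F): F=GGYY U=WGOO R=WRGR D=RRYB L=OYOB
After move 3 (R): R=GWRR U=WGOY F=GRYB D=RWYW B=OBGB
After move 4 (U'): U=GYWO F=OYYB R=GRRR B=GWGB L=OBOB
After move 5 (F): F=YOBY U=GYBB R=WROR D=RGYW L=OROW
After move 6 (F): F=BYYO U=GYWR R=BRBR D=OWYW L=OROG
After move 7 (U'): U=YRGW F=ORYO R=BYBR B=BRGB L=GWOG
Query: B face = BRGB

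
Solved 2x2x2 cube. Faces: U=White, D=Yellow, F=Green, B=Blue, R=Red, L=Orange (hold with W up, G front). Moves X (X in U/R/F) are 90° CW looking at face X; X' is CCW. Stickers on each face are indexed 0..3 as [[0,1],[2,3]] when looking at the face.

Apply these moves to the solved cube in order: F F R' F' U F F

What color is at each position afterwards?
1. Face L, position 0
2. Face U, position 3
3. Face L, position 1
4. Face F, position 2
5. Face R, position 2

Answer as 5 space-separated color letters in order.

After move 1 (F): F=GGGG U=WWOO R=WRWR D=RRYY L=OYOY
After move 2 (F): F=GGGG U=WWYY R=OROR D=WWYY L=OROR
After move 3 (R'): R=RROO U=WBYB F=GWGY D=WGYG B=YBWB
After move 4 (F'): F=WYGG U=WBRO R=GRWO D=RRYG L=OBOY
After move 5 (U): U=RWOB F=GRGG R=YBWO B=OBWB L=WYOY
After move 6 (F): F=GGGR U=RWYY R=OBBO D=WYYG L=WROR
After move 7 (F): F=GGRG U=RWRR R=YBYO D=BOYG L=WWOY
Query 1: L[0] = W
Query 2: U[3] = R
Query 3: L[1] = W
Query 4: F[2] = R
Query 5: R[2] = Y

Answer: W R W R Y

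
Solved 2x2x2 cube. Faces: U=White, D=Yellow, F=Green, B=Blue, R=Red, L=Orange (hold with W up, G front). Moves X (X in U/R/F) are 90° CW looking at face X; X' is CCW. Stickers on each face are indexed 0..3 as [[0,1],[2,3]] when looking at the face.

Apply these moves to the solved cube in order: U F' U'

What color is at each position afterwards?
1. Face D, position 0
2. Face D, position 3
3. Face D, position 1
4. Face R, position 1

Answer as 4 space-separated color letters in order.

Answer: G Y O G

Derivation:
After move 1 (U): U=WWWW F=RRGG R=BBRR B=OOBB L=GGOO
After move 2 (F'): F=RGRG U=WWBR R=YBYR D=GOYY L=GWOW
After move 3 (U'): U=WRWB F=GWRG R=RGYR B=YBBB L=OOOW
Query 1: D[0] = G
Query 2: D[3] = Y
Query 3: D[1] = O
Query 4: R[1] = G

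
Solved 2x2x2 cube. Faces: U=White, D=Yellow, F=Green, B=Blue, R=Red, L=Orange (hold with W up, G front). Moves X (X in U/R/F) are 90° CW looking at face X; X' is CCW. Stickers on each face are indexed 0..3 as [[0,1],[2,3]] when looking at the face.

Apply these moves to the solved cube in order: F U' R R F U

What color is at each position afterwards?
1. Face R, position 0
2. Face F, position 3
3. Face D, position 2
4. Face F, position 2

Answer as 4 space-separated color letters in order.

After move 1 (F): F=GGGG U=WWOO R=WRWR D=RRYY L=OYOY
After move 2 (U'): U=WOWO F=OYGG R=GGWR B=WRBB L=BBOY
After move 3 (R): R=WGRG U=WYWG F=ORGY D=RBYW B=OROB
After move 4 (R): R=RWGG U=WRWY F=OBGW D=ROYO B=GRYB
After move 5 (F): F=GOWB U=WRYB R=WWYG D=GRYO L=BROO
After move 6 (U): U=YWBR F=WWWB R=GRYG B=BRYB L=GOOO
Query 1: R[0] = G
Query 2: F[3] = B
Query 3: D[2] = Y
Query 4: F[2] = W

Answer: G B Y W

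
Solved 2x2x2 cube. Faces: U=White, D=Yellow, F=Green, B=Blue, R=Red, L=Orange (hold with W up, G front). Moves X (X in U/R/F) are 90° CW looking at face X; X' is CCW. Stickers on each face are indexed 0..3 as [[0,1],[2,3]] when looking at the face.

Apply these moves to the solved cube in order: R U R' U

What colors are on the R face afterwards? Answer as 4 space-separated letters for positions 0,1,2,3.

After move 1 (R): R=RRRR U=WGWG F=GYGY D=YBYB B=WBWB
After move 2 (U): U=WWGG F=RRGY R=WBRR B=OOWB L=GYOO
After move 3 (R'): R=BRWR U=WWGO F=RWGG D=YRYY B=BOBB
After move 4 (U): U=GWOW F=BRGG R=BOWR B=GYBB L=RWOO
Query: R face = BOWR

Answer: B O W R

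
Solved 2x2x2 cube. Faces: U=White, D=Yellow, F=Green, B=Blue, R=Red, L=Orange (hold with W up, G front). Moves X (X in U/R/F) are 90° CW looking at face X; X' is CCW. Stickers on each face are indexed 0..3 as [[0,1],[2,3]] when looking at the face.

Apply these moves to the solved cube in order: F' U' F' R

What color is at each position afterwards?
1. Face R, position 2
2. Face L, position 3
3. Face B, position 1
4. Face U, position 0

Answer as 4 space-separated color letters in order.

Answer: R W R W

Derivation:
After move 1 (F'): F=GGGG U=WWRR R=YRYR D=OOYY L=OWOW
After move 2 (U'): U=WRWR F=OWGG R=GGYR B=YRBB L=BBOW
After move 3 (F'): F=WGOG U=WRGY R=OGOR D=BWYY L=BROW
After move 4 (R): R=OORG U=WGGG F=WWOY D=BBYY B=YRRB
Query 1: R[2] = R
Query 2: L[3] = W
Query 3: B[1] = R
Query 4: U[0] = W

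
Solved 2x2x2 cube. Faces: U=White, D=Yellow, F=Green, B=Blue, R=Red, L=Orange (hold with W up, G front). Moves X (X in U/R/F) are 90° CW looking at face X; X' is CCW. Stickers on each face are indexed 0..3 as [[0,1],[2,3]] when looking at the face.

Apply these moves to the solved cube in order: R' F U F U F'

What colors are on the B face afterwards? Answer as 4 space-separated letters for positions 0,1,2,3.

After move 1 (R'): R=RRRR U=WBWB F=GWGW D=YGYG B=YBYB
After move 2 (F): F=GGWW U=WBOO R=WRBR D=RRYG L=OYOG
After move 3 (U): U=OWOB F=WRWW R=YBBR B=OYYB L=GGOG
After move 4 (F): F=WWWR U=OWGG R=OBBR D=BYYG L=GROR
After move 5 (U): U=GOGW F=OBWR R=OYBR B=GRYB L=WWOR
After move 6 (F'): F=BROW U=GOOB R=YYBR D=WRYG L=WWOG
Query: B face = GRYB

Answer: G R Y B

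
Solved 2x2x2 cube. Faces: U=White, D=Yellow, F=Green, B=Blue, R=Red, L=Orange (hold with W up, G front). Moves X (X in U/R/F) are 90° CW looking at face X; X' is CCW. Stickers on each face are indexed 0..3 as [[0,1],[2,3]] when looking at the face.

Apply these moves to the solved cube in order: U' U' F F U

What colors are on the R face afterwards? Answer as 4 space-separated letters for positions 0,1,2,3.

Answer: G G R R

Derivation:
After move 1 (U'): U=WWWW F=OOGG R=GGRR B=RRBB L=BBOO
After move 2 (U'): U=WWWW F=BBGG R=OORR B=GGBB L=RROO
After move 3 (F): F=GBGB U=WWOR R=WOWR D=ROYY L=RYOY
After move 4 (F): F=GGBB U=WWYY R=OORR D=WWYY L=RROO
After move 5 (U): U=YWYW F=OOBB R=GGRR B=RRBB L=GGOO
Query: R face = GGRR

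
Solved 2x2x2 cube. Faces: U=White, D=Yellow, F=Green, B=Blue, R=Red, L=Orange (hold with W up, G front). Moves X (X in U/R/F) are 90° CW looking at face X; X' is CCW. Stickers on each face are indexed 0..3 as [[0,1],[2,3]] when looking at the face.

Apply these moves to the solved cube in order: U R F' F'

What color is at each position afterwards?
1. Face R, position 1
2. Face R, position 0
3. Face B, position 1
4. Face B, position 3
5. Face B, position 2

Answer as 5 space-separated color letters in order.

After move 1 (U): U=WWWW F=RRGG R=BBRR B=OOBB L=GGOO
After move 2 (R): R=RBRB U=WRWG F=RYGY D=YBYO B=WOWB
After move 3 (F'): F=YYRG U=WRRR R=BBYB D=GOYO L=GGOW
After move 4 (F'): F=YGYR U=WRBY R=OBGB D=GWYO L=GROR
Query 1: R[1] = B
Query 2: R[0] = O
Query 3: B[1] = O
Query 4: B[3] = B
Query 5: B[2] = W

Answer: B O O B W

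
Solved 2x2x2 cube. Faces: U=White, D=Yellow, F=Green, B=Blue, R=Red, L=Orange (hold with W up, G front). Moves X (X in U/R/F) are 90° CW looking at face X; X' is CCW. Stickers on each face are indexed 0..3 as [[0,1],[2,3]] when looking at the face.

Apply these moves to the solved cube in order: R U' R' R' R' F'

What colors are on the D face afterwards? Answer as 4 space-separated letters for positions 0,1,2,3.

Answer: B O Y R

Derivation:
After move 1 (R): R=RRRR U=WGWG F=GYGY D=YBYB B=WBWB
After move 2 (U'): U=GGWW F=OOGY R=GYRR B=RRWB L=WBOO
After move 3 (R'): R=YRGR U=GWWR F=OGGW D=YOYY B=BRBB
After move 4 (R'): R=RRYG U=GBWB F=OWGR D=YGYW B=YROB
After move 5 (R'): R=RGRY U=GOWY F=OBGB D=YWYR B=WRGB
After move 6 (F'): F=BBOG U=GORR R=WGYY D=BOYR L=WYOW
Query: D face = BOYR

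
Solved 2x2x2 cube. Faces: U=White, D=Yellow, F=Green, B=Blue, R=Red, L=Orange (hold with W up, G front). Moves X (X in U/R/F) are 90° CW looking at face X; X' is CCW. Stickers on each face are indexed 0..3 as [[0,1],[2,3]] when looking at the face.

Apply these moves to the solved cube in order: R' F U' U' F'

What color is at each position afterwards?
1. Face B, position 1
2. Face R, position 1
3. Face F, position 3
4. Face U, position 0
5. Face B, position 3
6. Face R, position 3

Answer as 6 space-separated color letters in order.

Answer: G Y W O B R

Derivation:
After move 1 (R'): R=RRRR U=WBWB F=GWGW D=YGYG B=YBYB
After move 2 (F): F=GGWW U=WBOO R=WRBR D=RRYG L=OYOG
After move 3 (U'): U=BOWO F=OYWW R=GGBR B=WRYB L=YBOG
After move 4 (U'): U=OOBW F=YBWW R=OYBR B=GGYB L=WROG
After move 5 (F'): F=BWYW U=OOOB R=RYRR D=RGYG L=WWOB
Query 1: B[1] = G
Query 2: R[1] = Y
Query 3: F[3] = W
Query 4: U[0] = O
Query 5: B[3] = B
Query 6: R[3] = R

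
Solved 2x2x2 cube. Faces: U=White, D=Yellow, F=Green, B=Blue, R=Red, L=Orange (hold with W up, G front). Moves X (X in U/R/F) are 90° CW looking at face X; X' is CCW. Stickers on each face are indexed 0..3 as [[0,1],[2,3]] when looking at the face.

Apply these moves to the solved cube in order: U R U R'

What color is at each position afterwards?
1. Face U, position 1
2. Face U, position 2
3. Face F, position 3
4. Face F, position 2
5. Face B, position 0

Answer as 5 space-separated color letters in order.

After move 1 (U): U=WWWW F=RRGG R=BBRR B=OOBB L=GGOO
After move 2 (R): R=RBRB U=WRWG F=RYGY D=YBYO B=WOWB
After move 3 (U): U=WWGR F=RBGY R=WORB B=GGWB L=RYOO
After move 4 (R'): R=OBWR U=WWGG F=RWGR D=YBYY B=OGBB
Query 1: U[1] = W
Query 2: U[2] = G
Query 3: F[3] = R
Query 4: F[2] = G
Query 5: B[0] = O

Answer: W G R G O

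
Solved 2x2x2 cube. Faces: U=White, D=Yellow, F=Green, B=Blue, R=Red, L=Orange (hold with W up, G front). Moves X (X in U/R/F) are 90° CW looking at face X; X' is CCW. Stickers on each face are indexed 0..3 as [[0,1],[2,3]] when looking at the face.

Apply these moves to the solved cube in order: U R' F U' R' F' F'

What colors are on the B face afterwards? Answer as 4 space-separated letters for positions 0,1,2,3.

Answer: G R B B

Derivation:
After move 1 (U): U=WWWW F=RRGG R=BBRR B=OOBB L=GGOO
After move 2 (R'): R=BRBR U=WBWO F=RWGW D=YRYG B=YOYB
After move 3 (F): F=GRWW U=WBOG R=WROR D=BBYG L=GYOR
After move 4 (U'): U=BGWO F=GYWW R=GROR B=WRYB L=YOOR
After move 5 (R'): R=RRGO U=BYWW F=GGWO D=BYYW B=GRBB
After move 6 (F'): F=GOGW U=BYRG R=YRBO D=ORYW L=YWOW
After move 7 (F'): F=OWGG U=BYYB R=RROO D=WWYW L=YGOR
Query: B face = GRBB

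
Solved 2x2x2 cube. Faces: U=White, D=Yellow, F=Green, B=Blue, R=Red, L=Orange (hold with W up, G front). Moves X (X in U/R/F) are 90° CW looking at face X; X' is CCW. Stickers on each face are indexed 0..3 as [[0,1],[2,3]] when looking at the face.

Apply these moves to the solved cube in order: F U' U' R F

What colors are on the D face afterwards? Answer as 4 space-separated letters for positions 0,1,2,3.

After move 1 (F): F=GGGG U=WWOO R=WRWR D=RRYY L=OYOY
After move 2 (U'): U=WOWO F=OYGG R=GGWR B=WRBB L=BBOY
After move 3 (U'): U=OOWW F=BBGG R=OYWR B=GGBB L=WROY
After move 4 (R): R=WORY U=OBWG F=BRGY D=RBYG B=WGOB
After move 5 (F): F=GBYR U=OBYR R=WOGY D=RWYG L=WROB
Query: D face = RWYG

Answer: R W Y G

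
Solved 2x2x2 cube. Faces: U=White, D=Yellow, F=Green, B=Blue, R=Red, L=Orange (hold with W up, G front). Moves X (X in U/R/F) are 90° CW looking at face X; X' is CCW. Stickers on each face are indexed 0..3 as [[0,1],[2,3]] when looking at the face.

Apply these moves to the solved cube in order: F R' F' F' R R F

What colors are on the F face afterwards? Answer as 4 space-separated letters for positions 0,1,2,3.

After move 1 (F): F=GGGG U=WWOO R=WRWR D=RRYY L=OYOY
After move 2 (R'): R=RRWW U=WBOB F=GWGO D=RGYG B=YBRB
After move 3 (F'): F=WOGG U=WBRW R=GRRW D=YYYG L=OBOO
After move 4 (F'): F=OGWG U=WBGR R=YRYW D=BOYG L=OWOR
After move 5 (R): R=YYWR U=WGGG F=OOWG D=BRYY B=RBBB
After move 6 (R): R=WYRY U=WOGG F=ORWY D=BBYR B=GBGB
After move 7 (F): F=WOYR U=WORW R=GYGY D=RWYR L=OBOB
Query: F face = WOYR

Answer: W O Y R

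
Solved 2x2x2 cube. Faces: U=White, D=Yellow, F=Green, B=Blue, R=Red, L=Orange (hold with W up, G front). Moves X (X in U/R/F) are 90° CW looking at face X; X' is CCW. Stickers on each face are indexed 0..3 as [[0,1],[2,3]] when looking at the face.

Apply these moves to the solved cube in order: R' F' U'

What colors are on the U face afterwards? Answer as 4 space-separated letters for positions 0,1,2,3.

Answer: B R W R

Derivation:
After move 1 (R'): R=RRRR U=WBWB F=GWGW D=YGYG B=YBYB
After move 2 (F'): F=WWGG U=WBRR R=GRYR D=OOYG L=OBOW
After move 3 (U'): U=BRWR F=OBGG R=WWYR B=GRYB L=YBOW
Query: U face = BRWR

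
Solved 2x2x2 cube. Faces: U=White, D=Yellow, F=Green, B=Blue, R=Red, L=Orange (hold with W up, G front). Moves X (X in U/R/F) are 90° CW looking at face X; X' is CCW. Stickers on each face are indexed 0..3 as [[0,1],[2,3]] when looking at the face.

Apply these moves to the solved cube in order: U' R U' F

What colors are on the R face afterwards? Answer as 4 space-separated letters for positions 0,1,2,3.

Answer: W Y W G

Derivation:
After move 1 (U'): U=WWWW F=OOGG R=GGRR B=RRBB L=BBOO
After move 2 (R): R=RGRG U=WOWG F=OYGY D=YBYR B=WRWB
After move 3 (U'): U=OGWW F=BBGY R=OYRG B=RGWB L=WROO
After move 4 (F): F=GBYB U=OGOR R=WYWG D=ROYR L=WYOB
Query: R face = WYWG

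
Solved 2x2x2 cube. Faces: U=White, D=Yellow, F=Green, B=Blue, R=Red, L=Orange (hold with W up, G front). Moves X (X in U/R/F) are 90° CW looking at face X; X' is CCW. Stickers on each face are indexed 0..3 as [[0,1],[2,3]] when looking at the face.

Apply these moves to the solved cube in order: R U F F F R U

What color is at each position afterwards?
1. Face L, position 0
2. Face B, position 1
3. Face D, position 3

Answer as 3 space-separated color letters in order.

After move 1 (R): R=RRRR U=WGWG F=GYGY D=YBYB B=WBWB
After move 2 (U): U=WWGG F=RRGY R=WBRR B=OOWB L=GYOO
After move 3 (F): F=GRYR U=WWOY R=GBGR D=RWYB L=GYOB
After move 4 (F): F=YGRR U=WWBY R=OBYR D=GGYB L=GROW
After move 5 (F): F=RYRG U=WWWR R=BBYR D=YOYB L=GGOG
After move 6 (R): R=YBRB U=WYWG F=RORB D=YWYO B=ROWB
After move 7 (U): U=WWGY F=YBRB R=RORB B=GGWB L=ROOG
Query 1: L[0] = R
Query 2: B[1] = G
Query 3: D[3] = O

Answer: R G O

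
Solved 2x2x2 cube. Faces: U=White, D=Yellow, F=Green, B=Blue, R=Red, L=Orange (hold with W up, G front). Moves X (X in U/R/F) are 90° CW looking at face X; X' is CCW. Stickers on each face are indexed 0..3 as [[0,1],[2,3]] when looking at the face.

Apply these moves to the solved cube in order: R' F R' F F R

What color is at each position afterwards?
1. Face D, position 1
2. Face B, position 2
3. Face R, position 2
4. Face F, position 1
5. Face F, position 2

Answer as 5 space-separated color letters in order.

After move 1 (R'): R=RRRR U=WBWB F=GWGW D=YGYG B=YBYB
After move 2 (F): F=GGWW U=WBOO R=WRBR D=RRYG L=OYOG
After move 3 (R'): R=RRWB U=WYOY F=GBWO D=RGYW B=GBRB
After move 4 (F): F=WGOB U=WYGY R=ORYB D=WRYW L=OROG
After move 5 (F): F=OWBG U=WYGR R=GRYB D=YOYW L=OWOR
After move 6 (R): R=YGBR U=WWGG F=OOBW D=YRYG B=RBYB
Query 1: D[1] = R
Query 2: B[2] = Y
Query 3: R[2] = B
Query 4: F[1] = O
Query 5: F[2] = B

Answer: R Y B O B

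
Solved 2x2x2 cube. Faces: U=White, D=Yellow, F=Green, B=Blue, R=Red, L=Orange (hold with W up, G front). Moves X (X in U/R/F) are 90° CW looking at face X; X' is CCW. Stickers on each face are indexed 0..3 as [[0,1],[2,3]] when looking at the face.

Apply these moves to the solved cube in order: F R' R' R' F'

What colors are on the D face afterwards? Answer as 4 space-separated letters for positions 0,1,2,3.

After move 1 (F): F=GGGG U=WWOO R=WRWR D=RRYY L=OYOY
After move 2 (R'): R=RRWW U=WBOB F=GWGO D=RGYG B=YBRB
After move 3 (R'): R=RWRW U=WROY F=GBGB D=RWYO B=GBGB
After move 4 (R'): R=WWRR U=WGOG F=GRGY D=RBYB B=OBWB
After move 5 (F'): F=RYGG U=WGWR R=BWRR D=YYYB L=OGOO
Query: D face = YYYB

Answer: Y Y Y B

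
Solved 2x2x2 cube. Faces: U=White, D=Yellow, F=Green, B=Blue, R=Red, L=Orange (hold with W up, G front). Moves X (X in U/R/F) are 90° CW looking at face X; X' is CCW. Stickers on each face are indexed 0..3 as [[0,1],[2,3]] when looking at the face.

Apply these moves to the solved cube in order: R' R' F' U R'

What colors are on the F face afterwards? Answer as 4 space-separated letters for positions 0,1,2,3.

After move 1 (R'): R=RRRR U=WBWB F=GWGW D=YGYG B=YBYB
After move 2 (R'): R=RRRR U=WYWY F=GBGB D=YWYW B=GBGB
After move 3 (F'): F=BBGG U=WYRR R=WRYR D=OOYW L=OYOW
After move 4 (U): U=RWRY F=WRGG R=GBYR B=OYGB L=BBOW
After move 5 (R'): R=BRGY U=RGRO F=WWGY D=ORYG B=WYOB
Query: F face = WWGY

Answer: W W G Y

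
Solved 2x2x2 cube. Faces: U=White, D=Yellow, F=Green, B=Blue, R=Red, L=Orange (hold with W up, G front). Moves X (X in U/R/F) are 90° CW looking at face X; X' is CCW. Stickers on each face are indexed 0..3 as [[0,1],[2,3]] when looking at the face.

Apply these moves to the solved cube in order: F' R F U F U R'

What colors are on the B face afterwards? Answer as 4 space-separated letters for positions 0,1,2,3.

Answer: B R R B

Derivation:
After move 1 (F'): F=GGGG U=WWRR R=YRYR D=OOYY L=OWOW
After move 2 (R): R=YYRR U=WGRG F=GOGY D=OBYB B=RBWB
After move 3 (F): F=GGYO U=WGWW R=RYGR D=RYYB L=OOOB
After move 4 (U): U=WWWG F=RYYO R=RBGR B=OOWB L=GGOB
After move 5 (F): F=YROY U=WWBG R=WBGR D=GRYB L=GROY
After move 6 (U): U=BWGW F=WBOY R=OOGR B=GRWB L=YROY
After move 7 (R'): R=OROG U=BWGG F=WWOW D=GBYY B=BRRB
Query: B face = BRRB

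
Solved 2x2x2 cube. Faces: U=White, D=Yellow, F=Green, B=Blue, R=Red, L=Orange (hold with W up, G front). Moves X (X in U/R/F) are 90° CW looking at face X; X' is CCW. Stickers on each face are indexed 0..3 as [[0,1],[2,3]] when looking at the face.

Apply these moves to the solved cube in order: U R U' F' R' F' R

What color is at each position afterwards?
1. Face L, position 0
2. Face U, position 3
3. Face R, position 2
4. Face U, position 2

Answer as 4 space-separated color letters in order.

After move 1 (U): U=WWWW F=RRGG R=BBRR B=OOBB L=GGOO
After move 2 (R): R=RBRB U=WRWG F=RYGY D=YBYO B=WOWB
After move 3 (U'): U=RGWW F=GGGY R=RYRB B=RBWB L=WOOO
After move 4 (F'): F=GYGG U=RGRR R=BYYB D=OOYO L=WWOW
After move 5 (R'): R=YBBY U=RWRR F=GGGR D=OYYG B=OBOB
After move 6 (F'): F=GRGG U=RWYB R=YBOY D=WWYG L=WROR
After move 7 (R): R=OYYB U=RRYG F=GWGG D=WOYO B=BBWB
Query 1: L[0] = W
Query 2: U[3] = G
Query 3: R[2] = Y
Query 4: U[2] = Y

Answer: W G Y Y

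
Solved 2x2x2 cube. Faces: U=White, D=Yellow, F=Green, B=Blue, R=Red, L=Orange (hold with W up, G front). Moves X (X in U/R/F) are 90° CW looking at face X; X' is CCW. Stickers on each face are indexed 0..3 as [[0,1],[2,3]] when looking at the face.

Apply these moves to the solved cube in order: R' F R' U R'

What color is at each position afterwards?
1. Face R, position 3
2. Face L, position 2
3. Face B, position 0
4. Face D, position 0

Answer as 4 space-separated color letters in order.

After move 1 (R'): R=RRRR U=WBWB F=GWGW D=YGYG B=YBYB
After move 2 (F): F=GGWW U=WBOO R=WRBR D=RRYG L=OYOG
After move 3 (R'): R=RRWB U=WYOY F=GBWO D=RGYW B=GBRB
After move 4 (U): U=OWYY F=RRWO R=GBWB B=OYRB L=GBOG
After move 5 (R'): R=BBGW U=ORYO F=RWWY D=RRYO B=WYGB
Query 1: R[3] = W
Query 2: L[2] = O
Query 3: B[0] = W
Query 4: D[0] = R

Answer: W O W R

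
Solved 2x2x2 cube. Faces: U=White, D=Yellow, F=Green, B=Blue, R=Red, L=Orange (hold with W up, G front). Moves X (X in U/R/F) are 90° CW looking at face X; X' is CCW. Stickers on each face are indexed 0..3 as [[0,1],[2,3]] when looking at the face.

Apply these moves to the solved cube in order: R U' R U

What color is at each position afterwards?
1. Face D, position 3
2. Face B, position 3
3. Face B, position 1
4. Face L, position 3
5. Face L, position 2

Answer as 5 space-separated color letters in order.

After move 1 (R): R=RRRR U=WGWG F=GYGY D=YBYB B=WBWB
After move 2 (U'): U=GGWW F=OOGY R=GYRR B=RRWB L=WBOO
After move 3 (R): R=RGRY U=GOWY F=OBGB D=YWYR B=WRGB
After move 4 (U): U=WGYO F=RGGB R=WRRY B=WBGB L=OBOO
Query 1: D[3] = R
Query 2: B[3] = B
Query 3: B[1] = B
Query 4: L[3] = O
Query 5: L[2] = O

Answer: R B B O O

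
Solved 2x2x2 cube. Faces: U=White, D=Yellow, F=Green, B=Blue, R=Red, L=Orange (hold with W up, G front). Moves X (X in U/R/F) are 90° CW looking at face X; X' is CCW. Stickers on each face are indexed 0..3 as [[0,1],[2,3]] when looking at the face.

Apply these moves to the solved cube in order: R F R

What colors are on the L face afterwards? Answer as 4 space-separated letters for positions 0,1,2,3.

Answer: O Y O B

Derivation:
After move 1 (R): R=RRRR U=WGWG F=GYGY D=YBYB B=WBWB
After move 2 (F): F=GGYY U=WGOO R=WRGR D=RRYB L=OYOB
After move 3 (R): R=GWRR U=WGOY F=GRYB D=RWYW B=OBGB
Query: L face = OYOB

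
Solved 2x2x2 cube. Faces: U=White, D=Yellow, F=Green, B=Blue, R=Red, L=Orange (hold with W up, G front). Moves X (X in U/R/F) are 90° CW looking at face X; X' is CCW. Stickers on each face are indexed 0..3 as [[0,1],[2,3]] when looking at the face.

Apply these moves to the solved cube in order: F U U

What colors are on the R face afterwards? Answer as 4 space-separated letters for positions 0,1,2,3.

After move 1 (F): F=GGGG U=WWOO R=WRWR D=RRYY L=OYOY
After move 2 (U): U=OWOW F=WRGG R=BBWR B=OYBB L=GGOY
After move 3 (U): U=OOWW F=BBGG R=OYWR B=GGBB L=WROY
Query: R face = OYWR

Answer: O Y W R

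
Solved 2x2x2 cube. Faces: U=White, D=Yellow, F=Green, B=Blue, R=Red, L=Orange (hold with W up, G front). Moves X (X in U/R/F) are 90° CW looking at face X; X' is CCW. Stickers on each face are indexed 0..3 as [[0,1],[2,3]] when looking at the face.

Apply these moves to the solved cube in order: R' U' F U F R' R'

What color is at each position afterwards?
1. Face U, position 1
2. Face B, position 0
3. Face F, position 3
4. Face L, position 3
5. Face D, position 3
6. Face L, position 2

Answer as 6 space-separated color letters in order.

Answer: R W Y G O O

Derivation:
After move 1 (R'): R=RRRR U=WBWB F=GWGW D=YGYG B=YBYB
After move 2 (U'): U=BBWW F=OOGW R=GWRR B=RRYB L=YBOO
After move 3 (F): F=GOWO U=BBOB R=WWWR D=RGYG L=YYOG
After move 4 (U): U=OBBB F=WWWO R=RRWR B=YYYB L=GOOG
After move 5 (F): F=WWOW U=OBGO R=BRBR D=WRYG L=GROG
After move 6 (R'): R=RRBB U=OYGY F=WBOO D=WWYW B=GYRB
After move 7 (R'): R=RBRB U=ORGG F=WYOY D=WBYO B=WYWB
Query 1: U[1] = R
Query 2: B[0] = W
Query 3: F[3] = Y
Query 4: L[3] = G
Query 5: D[3] = O
Query 6: L[2] = O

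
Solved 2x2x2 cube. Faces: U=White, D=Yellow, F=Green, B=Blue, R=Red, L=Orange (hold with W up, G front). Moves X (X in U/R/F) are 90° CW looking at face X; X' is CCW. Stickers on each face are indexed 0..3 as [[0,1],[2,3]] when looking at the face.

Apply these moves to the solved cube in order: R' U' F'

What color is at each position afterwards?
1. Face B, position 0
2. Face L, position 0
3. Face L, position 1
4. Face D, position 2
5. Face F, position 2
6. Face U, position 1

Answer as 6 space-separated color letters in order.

Answer: R Y W Y O B

Derivation:
After move 1 (R'): R=RRRR U=WBWB F=GWGW D=YGYG B=YBYB
After move 2 (U'): U=BBWW F=OOGW R=GWRR B=RRYB L=YBOO
After move 3 (F'): F=OWOG U=BBGR R=GWYR D=BOYG L=YWOW
Query 1: B[0] = R
Query 2: L[0] = Y
Query 3: L[1] = W
Query 4: D[2] = Y
Query 5: F[2] = O
Query 6: U[1] = B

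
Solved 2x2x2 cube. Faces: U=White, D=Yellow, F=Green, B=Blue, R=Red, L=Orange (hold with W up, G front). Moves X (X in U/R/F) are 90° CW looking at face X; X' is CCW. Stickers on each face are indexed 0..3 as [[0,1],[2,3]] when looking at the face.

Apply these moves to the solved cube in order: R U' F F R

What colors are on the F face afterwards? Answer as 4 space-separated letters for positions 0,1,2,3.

After move 1 (R): R=RRRR U=WGWG F=GYGY D=YBYB B=WBWB
After move 2 (U'): U=GGWW F=OOGY R=GYRR B=RRWB L=WBOO
After move 3 (F): F=GOYO U=GGOB R=WYWR D=RGYB L=WYOB
After move 4 (F): F=YGOO U=GGBY R=OYBR D=WWYB L=WROG
After move 5 (R): R=BORY U=GGBO F=YWOB D=WWYR B=YRGB
Query: F face = YWOB

Answer: Y W O B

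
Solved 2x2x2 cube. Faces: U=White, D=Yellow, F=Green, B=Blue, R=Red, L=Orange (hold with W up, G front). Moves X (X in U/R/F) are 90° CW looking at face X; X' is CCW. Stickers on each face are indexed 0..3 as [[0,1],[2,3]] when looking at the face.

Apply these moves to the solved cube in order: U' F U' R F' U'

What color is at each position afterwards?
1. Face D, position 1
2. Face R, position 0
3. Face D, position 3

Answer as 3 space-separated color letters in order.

Answer: Y G W

Derivation:
After move 1 (U'): U=WWWW F=OOGG R=GGRR B=RRBB L=BBOO
After move 2 (F): F=GOGO U=WWOB R=WGWR D=RGYY L=BYOY
After move 3 (U'): U=WBWO F=BYGO R=GOWR B=WGBB L=RROY
After move 4 (R): R=WGRO U=WYWO F=BGGY D=RBYW B=OGBB
After move 5 (F'): F=GYBG U=WYWR R=BGRO D=RYYW L=ROOW
After move 6 (U'): U=YRWW F=ROBG R=GYRO B=BGBB L=OGOW
Query 1: D[1] = Y
Query 2: R[0] = G
Query 3: D[3] = W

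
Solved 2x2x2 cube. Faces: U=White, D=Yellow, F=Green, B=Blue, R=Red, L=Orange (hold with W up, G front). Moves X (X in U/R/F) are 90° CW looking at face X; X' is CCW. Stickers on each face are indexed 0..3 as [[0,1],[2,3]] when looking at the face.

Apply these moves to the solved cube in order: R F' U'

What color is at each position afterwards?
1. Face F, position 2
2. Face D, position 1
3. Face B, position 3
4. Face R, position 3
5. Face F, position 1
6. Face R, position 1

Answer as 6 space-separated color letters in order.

After move 1 (R): R=RRRR U=WGWG F=GYGY D=YBYB B=WBWB
After move 2 (F'): F=YYGG U=WGRR R=BRYR D=OOYB L=OGOW
After move 3 (U'): U=GRWR F=OGGG R=YYYR B=BRWB L=WBOW
Query 1: F[2] = G
Query 2: D[1] = O
Query 3: B[3] = B
Query 4: R[3] = R
Query 5: F[1] = G
Query 6: R[1] = Y

Answer: G O B R G Y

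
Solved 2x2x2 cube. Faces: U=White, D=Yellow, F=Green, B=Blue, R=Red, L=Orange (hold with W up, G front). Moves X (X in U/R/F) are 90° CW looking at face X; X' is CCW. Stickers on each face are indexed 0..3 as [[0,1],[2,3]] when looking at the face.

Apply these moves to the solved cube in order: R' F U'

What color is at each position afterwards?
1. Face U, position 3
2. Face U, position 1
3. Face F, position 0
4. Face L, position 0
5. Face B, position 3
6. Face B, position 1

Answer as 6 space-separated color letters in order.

After move 1 (R'): R=RRRR U=WBWB F=GWGW D=YGYG B=YBYB
After move 2 (F): F=GGWW U=WBOO R=WRBR D=RRYG L=OYOG
After move 3 (U'): U=BOWO F=OYWW R=GGBR B=WRYB L=YBOG
Query 1: U[3] = O
Query 2: U[1] = O
Query 3: F[0] = O
Query 4: L[0] = Y
Query 5: B[3] = B
Query 6: B[1] = R

Answer: O O O Y B R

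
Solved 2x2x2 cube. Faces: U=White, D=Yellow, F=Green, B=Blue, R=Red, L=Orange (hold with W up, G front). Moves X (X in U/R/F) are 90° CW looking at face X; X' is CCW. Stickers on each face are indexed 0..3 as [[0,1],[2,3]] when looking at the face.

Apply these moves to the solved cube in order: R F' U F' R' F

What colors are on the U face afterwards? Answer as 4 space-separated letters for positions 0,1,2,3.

After move 1 (R): R=RRRR U=WGWG F=GYGY D=YBYB B=WBWB
After move 2 (F'): F=YYGG U=WGRR R=BRYR D=OOYB L=OGOW
After move 3 (U): U=RWRG F=BRGG R=WBYR B=OGWB L=YYOW
After move 4 (F'): F=RGBG U=RWWY R=OBOR D=YWYB L=YGOR
After move 5 (R'): R=BROO U=RWWO F=RWBY D=YGYG B=BGWB
After move 6 (F): F=BRYW U=RWRG R=WROO D=OBYG L=YYOG
Query: U face = RWRG

Answer: R W R G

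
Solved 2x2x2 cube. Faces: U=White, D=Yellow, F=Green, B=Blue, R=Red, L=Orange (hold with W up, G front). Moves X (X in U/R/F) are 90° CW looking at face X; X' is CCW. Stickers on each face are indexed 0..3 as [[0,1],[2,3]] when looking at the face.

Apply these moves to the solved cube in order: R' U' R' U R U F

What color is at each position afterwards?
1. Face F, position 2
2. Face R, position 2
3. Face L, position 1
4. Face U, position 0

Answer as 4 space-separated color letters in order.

After move 1 (R'): R=RRRR U=WBWB F=GWGW D=YGYG B=YBYB
After move 2 (U'): U=BBWW F=OOGW R=GWRR B=RRYB L=YBOO
After move 3 (R'): R=WRGR U=BYWR F=OBGW D=YOYW B=GRGB
After move 4 (U): U=WBRY F=WRGW R=GRGR B=YBGB L=OBOO
After move 5 (R): R=GGRR U=WRRW F=WOGW D=YGYY B=YBBB
After move 6 (U): U=RWWR F=GGGW R=YBRR B=OBBB L=WOOO
After move 7 (F): F=GGWG U=RWOO R=WBRR D=RYYY L=WYOG
Query 1: F[2] = W
Query 2: R[2] = R
Query 3: L[1] = Y
Query 4: U[0] = R

Answer: W R Y R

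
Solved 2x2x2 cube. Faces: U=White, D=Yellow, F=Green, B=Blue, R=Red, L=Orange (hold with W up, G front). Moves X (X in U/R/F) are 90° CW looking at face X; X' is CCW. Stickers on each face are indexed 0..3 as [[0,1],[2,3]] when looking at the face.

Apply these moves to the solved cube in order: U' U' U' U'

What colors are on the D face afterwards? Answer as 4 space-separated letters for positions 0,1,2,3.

Answer: Y Y Y Y

Derivation:
After move 1 (U'): U=WWWW F=OOGG R=GGRR B=RRBB L=BBOO
After move 2 (U'): U=WWWW F=BBGG R=OORR B=GGBB L=RROO
After move 3 (U'): U=WWWW F=RRGG R=BBRR B=OOBB L=GGOO
After move 4 (U'): U=WWWW F=GGGG R=RRRR B=BBBB L=OOOO
Query: D face = YYYY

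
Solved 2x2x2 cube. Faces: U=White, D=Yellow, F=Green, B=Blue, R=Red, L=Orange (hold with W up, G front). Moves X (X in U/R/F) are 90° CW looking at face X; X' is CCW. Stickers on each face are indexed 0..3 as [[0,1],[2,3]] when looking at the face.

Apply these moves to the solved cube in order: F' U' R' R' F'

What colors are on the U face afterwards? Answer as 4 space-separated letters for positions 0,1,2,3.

Answer: W O R G

Derivation:
After move 1 (F'): F=GGGG U=WWRR R=YRYR D=OOYY L=OWOW
After move 2 (U'): U=WRWR F=OWGG R=GGYR B=YRBB L=BBOW
After move 3 (R'): R=GRGY U=WBWY F=ORGR D=OWYG B=YROB
After move 4 (R'): R=RYGG U=WOWY F=OBGY D=ORYR B=GRWB
After move 5 (F'): F=BYOG U=WORG R=RYOG D=BWYR L=BYOW
Query: U face = WORG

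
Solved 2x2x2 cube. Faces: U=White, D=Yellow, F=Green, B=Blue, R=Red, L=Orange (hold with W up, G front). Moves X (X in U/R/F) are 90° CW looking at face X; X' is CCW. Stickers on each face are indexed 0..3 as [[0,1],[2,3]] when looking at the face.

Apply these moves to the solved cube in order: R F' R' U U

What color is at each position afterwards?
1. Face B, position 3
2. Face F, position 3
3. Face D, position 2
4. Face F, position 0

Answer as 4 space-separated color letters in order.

Answer: B R Y B

Derivation:
After move 1 (R): R=RRRR U=WGWG F=GYGY D=YBYB B=WBWB
After move 2 (F'): F=YYGG U=WGRR R=BRYR D=OOYB L=OGOW
After move 3 (R'): R=RRBY U=WWRW F=YGGR D=OYYG B=BBOB
After move 4 (U): U=RWWW F=RRGR R=BBBY B=OGOB L=YGOW
After move 5 (U): U=WRWW F=BBGR R=OGBY B=YGOB L=RROW
Query 1: B[3] = B
Query 2: F[3] = R
Query 3: D[2] = Y
Query 4: F[0] = B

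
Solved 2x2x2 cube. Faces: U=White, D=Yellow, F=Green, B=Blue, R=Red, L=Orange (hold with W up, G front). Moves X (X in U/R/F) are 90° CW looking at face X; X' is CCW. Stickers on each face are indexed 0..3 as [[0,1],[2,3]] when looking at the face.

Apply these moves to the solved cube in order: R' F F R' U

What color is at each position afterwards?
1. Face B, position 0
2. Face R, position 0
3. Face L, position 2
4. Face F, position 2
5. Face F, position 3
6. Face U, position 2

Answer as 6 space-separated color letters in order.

After move 1 (R'): R=RRRR U=WBWB F=GWGW D=YGYG B=YBYB
After move 2 (F): F=GGWW U=WBOO R=WRBR D=RRYG L=OYOG
After move 3 (F): F=WGWG U=WBGY R=OROR D=BWYG L=OROR
After move 4 (R'): R=RROO U=WYGY F=WBWY D=BGYG B=GBWB
After move 5 (U): U=GWYY F=RRWY R=GBOO B=ORWB L=WBOR
Query 1: B[0] = O
Query 2: R[0] = G
Query 3: L[2] = O
Query 4: F[2] = W
Query 5: F[3] = Y
Query 6: U[2] = Y

Answer: O G O W Y Y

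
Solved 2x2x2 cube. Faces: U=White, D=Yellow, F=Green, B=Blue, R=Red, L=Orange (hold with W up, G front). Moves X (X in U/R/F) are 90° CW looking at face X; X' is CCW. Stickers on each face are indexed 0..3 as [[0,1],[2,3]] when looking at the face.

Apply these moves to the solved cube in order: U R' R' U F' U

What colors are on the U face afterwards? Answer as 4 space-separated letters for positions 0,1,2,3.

After move 1 (U): U=WWWW F=RRGG R=BBRR B=OOBB L=GGOO
After move 2 (R'): R=BRBR U=WBWO F=RWGW D=YRYG B=YOYB
After move 3 (R'): R=RRBB U=WYWY F=RBGO D=YWYW B=GORB
After move 4 (U): U=WWYY F=RRGO R=GOBB B=GGRB L=RBOO
After move 5 (F'): F=RORG U=WWGB R=WOYB D=BOYW L=RYOY
After move 6 (U): U=GWBW F=WORG R=GGYB B=RYRB L=ROOY
Query: U face = GWBW

Answer: G W B W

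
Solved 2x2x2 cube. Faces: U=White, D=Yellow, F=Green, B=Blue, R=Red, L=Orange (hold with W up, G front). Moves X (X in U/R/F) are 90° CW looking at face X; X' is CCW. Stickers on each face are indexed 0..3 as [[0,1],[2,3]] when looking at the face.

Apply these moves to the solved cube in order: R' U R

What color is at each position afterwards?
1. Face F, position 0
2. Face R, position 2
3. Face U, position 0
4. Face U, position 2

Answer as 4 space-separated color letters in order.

Answer: R R W B

Derivation:
After move 1 (R'): R=RRRR U=WBWB F=GWGW D=YGYG B=YBYB
After move 2 (U): U=WWBB F=RRGW R=YBRR B=OOYB L=GWOO
After move 3 (R): R=RYRB U=WRBW F=RGGG D=YYYO B=BOWB
Query 1: F[0] = R
Query 2: R[2] = R
Query 3: U[0] = W
Query 4: U[2] = B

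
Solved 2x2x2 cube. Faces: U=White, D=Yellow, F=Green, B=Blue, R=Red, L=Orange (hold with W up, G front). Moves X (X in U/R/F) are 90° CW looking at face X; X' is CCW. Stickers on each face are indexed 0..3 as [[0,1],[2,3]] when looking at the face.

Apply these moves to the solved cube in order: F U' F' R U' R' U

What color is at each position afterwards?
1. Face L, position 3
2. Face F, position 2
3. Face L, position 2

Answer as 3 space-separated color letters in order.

After move 1 (F): F=GGGG U=WWOO R=WRWR D=RRYY L=OYOY
After move 2 (U'): U=WOWO F=OYGG R=GGWR B=WRBB L=BBOY
After move 3 (F'): F=YGOG U=WOGW R=RGRR D=BYYY L=BOOW
After move 4 (R): R=RRRG U=WGGG F=YYOY D=BBYW B=WROB
After move 5 (U'): U=GGWG F=BOOY R=YYRG B=RROB L=WROW
After move 6 (R'): R=YGYR U=GOWR F=BGOG D=BOYY B=WRBB
After move 7 (U): U=WGRO F=YGOG R=WRYR B=WRBB L=BGOW
Query 1: L[3] = W
Query 2: F[2] = O
Query 3: L[2] = O

Answer: W O O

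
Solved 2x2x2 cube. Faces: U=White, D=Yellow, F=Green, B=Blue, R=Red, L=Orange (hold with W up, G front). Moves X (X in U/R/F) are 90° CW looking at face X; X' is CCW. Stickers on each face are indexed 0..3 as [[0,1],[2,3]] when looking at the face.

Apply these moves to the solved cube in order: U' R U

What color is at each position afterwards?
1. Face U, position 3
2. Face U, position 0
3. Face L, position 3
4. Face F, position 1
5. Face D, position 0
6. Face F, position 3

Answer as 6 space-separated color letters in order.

Answer: O W O G Y Y

Derivation:
After move 1 (U'): U=WWWW F=OOGG R=GGRR B=RRBB L=BBOO
After move 2 (R): R=RGRG U=WOWG F=OYGY D=YBYR B=WRWB
After move 3 (U): U=WWGO F=RGGY R=WRRG B=BBWB L=OYOO
Query 1: U[3] = O
Query 2: U[0] = W
Query 3: L[3] = O
Query 4: F[1] = G
Query 5: D[0] = Y
Query 6: F[3] = Y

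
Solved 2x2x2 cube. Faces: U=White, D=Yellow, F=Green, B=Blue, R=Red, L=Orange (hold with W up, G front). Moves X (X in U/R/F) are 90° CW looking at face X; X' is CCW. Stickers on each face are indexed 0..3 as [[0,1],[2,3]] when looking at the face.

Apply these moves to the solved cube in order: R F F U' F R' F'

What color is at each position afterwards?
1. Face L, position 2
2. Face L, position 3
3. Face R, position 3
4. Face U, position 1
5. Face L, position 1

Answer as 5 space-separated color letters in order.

Answer: O R B W O

Derivation:
After move 1 (R): R=RRRR U=WGWG F=GYGY D=YBYB B=WBWB
After move 2 (F): F=GGYY U=WGOO R=WRGR D=RRYB L=OYOB
After move 3 (F): F=YGYG U=WGBY R=OROR D=GWYB L=OROR
After move 4 (U'): U=GYWB F=ORYG R=YGOR B=ORWB L=WBOR
After move 5 (F): F=YOGR U=GYRB R=WGBR D=OYYB L=WGOW
After move 6 (R'): R=GRWB U=GWRO F=YYGB D=OOYR B=BRYB
After move 7 (F'): F=YBYG U=GWGW R=OROB D=GWYR L=WOOR
Query 1: L[2] = O
Query 2: L[3] = R
Query 3: R[3] = B
Query 4: U[1] = W
Query 5: L[1] = O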